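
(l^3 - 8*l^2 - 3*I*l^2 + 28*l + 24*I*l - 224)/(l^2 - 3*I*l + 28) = l - 8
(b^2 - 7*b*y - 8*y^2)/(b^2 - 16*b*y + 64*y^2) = (-b - y)/(-b + 8*y)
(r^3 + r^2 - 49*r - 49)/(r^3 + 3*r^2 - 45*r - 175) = (r^2 + 8*r + 7)/(r^2 + 10*r + 25)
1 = 1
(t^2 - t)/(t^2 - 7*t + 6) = t/(t - 6)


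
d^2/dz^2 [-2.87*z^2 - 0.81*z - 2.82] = -5.74000000000000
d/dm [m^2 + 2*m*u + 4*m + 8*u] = 2*m + 2*u + 4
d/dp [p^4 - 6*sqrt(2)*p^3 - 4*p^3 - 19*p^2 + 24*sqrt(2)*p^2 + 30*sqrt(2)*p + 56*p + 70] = 4*p^3 - 18*sqrt(2)*p^2 - 12*p^2 - 38*p + 48*sqrt(2)*p + 30*sqrt(2) + 56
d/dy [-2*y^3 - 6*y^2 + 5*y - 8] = -6*y^2 - 12*y + 5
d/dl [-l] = -1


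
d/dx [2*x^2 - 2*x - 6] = 4*x - 2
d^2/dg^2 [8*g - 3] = 0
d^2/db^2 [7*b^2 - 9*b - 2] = 14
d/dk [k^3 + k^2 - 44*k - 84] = 3*k^2 + 2*k - 44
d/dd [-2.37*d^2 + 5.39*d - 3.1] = 5.39 - 4.74*d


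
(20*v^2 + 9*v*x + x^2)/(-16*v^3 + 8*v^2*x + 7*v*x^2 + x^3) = (5*v + x)/(-4*v^2 + 3*v*x + x^2)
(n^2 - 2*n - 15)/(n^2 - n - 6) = (-n^2 + 2*n + 15)/(-n^2 + n + 6)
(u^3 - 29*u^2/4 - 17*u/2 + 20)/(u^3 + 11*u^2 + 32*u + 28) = (u^2 - 37*u/4 + 10)/(u^2 + 9*u + 14)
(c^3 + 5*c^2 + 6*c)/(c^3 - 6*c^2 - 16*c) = (c + 3)/(c - 8)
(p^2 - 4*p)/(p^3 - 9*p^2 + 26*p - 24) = p/(p^2 - 5*p + 6)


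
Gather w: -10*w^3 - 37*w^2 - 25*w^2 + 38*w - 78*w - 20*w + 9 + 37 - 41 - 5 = -10*w^3 - 62*w^2 - 60*w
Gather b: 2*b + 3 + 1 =2*b + 4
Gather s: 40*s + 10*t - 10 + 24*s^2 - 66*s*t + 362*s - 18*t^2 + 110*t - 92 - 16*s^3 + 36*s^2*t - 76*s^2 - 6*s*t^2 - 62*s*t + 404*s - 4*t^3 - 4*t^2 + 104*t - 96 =-16*s^3 + s^2*(36*t - 52) + s*(-6*t^2 - 128*t + 806) - 4*t^3 - 22*t^2 + 224*t - 198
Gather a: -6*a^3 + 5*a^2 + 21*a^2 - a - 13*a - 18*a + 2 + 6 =-6*a^3 + 26*a^2 - 32*a + 8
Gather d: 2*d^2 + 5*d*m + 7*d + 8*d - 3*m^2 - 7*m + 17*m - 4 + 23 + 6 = 2*d^2 + d*(5*m + 15) - 3*m^2 + 10*m + 25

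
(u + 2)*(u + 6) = u^2 + 8*u + 12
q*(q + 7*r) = q^2 + 7*q*r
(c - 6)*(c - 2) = c^2 - 8*c + 12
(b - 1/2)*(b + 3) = b^2 + 5*b/2 - 3/2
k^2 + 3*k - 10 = (k - 2)*(k + 5)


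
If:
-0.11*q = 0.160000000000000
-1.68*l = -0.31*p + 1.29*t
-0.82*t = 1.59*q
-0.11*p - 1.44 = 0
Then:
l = -4.58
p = -13.09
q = -1.45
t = 2.82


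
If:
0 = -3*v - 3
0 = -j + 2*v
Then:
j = -2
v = -1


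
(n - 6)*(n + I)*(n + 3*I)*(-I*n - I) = -I*n^4 + 4*n^3 + 5*I*n^3 - 20*n^2 + 9*I*n^2 - 24*n - 15*I*n - 18*I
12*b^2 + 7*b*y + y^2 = (3*b + y)*(4*b + y)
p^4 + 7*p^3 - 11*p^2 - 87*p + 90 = (p - 3)*(p - 1)*(p + 5)*(p + 6)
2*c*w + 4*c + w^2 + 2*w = (2*c + w)*(w + 2)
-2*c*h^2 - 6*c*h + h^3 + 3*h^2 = h*(-2*c + h)*(h + 3)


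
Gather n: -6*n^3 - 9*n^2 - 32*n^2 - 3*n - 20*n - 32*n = -6*n^3 - 41*n^2 - 55*n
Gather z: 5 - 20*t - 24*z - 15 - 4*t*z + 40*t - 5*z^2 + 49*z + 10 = 20*t - 5*z^2 + z*(25 - 4*t)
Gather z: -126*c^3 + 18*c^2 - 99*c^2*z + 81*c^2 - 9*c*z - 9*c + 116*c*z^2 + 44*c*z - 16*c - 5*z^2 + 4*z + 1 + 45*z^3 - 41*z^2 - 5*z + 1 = -126*c^3 + 99*c^2 - 25*c + 45*z^3 + z^2*(116*c - 46) + z*(-99*c^2 + 35*c - 1) + 2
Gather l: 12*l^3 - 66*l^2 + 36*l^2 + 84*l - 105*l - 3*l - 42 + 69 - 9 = 12*l^3 - 30*l^2 - 24*l + 18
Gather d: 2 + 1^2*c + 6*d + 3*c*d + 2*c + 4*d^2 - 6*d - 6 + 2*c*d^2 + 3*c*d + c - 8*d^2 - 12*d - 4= 4*c + d^2*(2*c - 4) + d*(6*c - 12) - 8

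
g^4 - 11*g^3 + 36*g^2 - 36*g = g*(g - 6)*(g - 3)*(g - 2)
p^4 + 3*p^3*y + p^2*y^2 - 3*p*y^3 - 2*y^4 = (p - y)*(p + y)^2*(p + 2*y)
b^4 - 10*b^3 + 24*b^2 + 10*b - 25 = (b - 5)^2*(b - 1)*(b + 1)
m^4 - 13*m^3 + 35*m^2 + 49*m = m*(m - 7)^2*(m + 1)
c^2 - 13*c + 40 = (c - 8)*(c - 5)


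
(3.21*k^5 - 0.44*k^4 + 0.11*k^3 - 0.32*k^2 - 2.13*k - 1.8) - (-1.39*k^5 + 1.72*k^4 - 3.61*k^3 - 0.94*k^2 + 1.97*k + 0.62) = 4.6*k^5 - 2.16*k^4 + 3.72*k^3 + 0.62*k^2 - 4.1*k - 2.42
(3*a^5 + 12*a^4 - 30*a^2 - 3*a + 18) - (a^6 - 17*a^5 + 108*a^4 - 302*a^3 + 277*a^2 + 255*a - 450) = -a^6 + 20*a^5 - 96*a^4 + 302*a^3 - 307*a^2 - 258*a + 468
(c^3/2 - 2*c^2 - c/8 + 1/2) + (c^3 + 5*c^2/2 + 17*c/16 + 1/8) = 3*c^3/2 + c^2/2 + 15*c/16 + 5/8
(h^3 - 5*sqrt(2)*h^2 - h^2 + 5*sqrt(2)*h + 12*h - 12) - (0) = h^3 - 5*sqrt(2)*h^2 - h^2 + 5*sqrt(2)*h + 12*h - 12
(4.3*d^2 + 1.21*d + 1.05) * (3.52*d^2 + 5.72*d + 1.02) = 15.136*d^4 + 28.8552*d^3 + 15.0032*d^2 + 7.2402*d + 1.071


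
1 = 1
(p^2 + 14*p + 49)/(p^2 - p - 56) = (p + 7)/(p - 8)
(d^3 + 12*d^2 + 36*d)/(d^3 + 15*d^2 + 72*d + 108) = d/(d + 3)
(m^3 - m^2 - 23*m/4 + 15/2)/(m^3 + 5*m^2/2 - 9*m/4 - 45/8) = 2*(m - 2)/(2*m + 3)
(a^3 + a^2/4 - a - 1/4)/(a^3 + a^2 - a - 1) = (a + 1/4)/(a + 1)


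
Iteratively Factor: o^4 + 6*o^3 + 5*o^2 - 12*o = (o)*(o^3 + 6*o^2 + 5*o - 12) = o*(o + 3)*(o^2 + 3*o - 4) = o*(o - 1)*(o + 3)*(o + 4)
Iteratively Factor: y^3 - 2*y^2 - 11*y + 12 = (y - 4)*(y^2 + 2*y - 3) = (y - 4)*(y - 1)*(y + 3)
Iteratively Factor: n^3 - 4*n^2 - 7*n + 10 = (n + 2)*(n^2 - 6*n + 5) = (n - 5)*(n + 2)*(n - 1)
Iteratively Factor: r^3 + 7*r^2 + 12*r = (r + 3)*(r^2 + 4*r) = (r + 3)*(r + 4)*(r)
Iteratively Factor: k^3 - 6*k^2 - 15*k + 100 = (k - 5)*(k^2 - k - 20) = (k - 5)*(k + 4)*(k - 5)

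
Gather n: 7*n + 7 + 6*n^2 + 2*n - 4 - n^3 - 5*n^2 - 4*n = -n^3 + n^2 + 5*n + 3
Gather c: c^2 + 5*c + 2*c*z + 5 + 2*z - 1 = c^2 + c*(2*z + 5) + 2*z + 4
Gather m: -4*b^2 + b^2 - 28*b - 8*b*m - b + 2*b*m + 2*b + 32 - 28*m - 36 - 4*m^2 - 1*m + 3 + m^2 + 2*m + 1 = -3*b^2 - 27*b - 3*m^2 + m*(-6*b - 27)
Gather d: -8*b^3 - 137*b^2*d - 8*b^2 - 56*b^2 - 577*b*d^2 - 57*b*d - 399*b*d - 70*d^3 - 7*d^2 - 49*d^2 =-8*b^3 - 64*b^2 - 70*d^3 + d^2*(-577*b - 56) + d*(-137*b^2 - 456*b)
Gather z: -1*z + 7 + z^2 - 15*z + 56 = z^2 - 16*z + 63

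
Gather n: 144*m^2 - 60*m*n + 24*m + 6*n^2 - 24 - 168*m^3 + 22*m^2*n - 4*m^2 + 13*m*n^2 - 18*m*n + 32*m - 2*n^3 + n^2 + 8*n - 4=-168*m^3 + 140*m^2 + 56*m - 2*n^3 + n^2*(13*m + 7) + n*(22*m^2 - 78*m + 8) - 28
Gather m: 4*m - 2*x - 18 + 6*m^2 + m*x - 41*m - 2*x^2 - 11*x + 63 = 6*m^2 + m*(x - 37) - 2*x^2 - 13*x + 45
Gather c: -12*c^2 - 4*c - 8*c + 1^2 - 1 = -12*c^2 - 12*c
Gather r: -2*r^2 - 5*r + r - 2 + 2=-2*r^2 - 4*r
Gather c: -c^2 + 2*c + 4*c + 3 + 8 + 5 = -c^2 + 6*c + 16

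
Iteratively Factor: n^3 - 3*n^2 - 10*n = (n)*(n^2 - 3*n - 10) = n*(n - 5)*(n + 2)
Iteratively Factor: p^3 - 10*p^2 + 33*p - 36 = (p - 3)*(p^2 - 7*p + 12) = (p - 3)^2*(p - 4)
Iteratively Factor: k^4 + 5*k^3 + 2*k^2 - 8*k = (k)*(k^3 + 5*k^2 + 2*k - 8) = k*(k - 1)*(k^2 + 6*k + 8) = k*(k - 1)*(k + 2)*(k + 4)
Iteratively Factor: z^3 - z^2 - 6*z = (z - 3)*(z^2 + 2*z) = z*(z - 3)*(z + 2)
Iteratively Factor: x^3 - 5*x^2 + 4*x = (x)*(x^2 - 5*x + 4) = x*(x - 1)*(x - 4)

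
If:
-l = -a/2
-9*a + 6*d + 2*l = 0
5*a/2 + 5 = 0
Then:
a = -2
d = -8/3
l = -1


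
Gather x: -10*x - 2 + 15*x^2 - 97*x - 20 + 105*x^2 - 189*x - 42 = 120*x^2 - 296*x - 64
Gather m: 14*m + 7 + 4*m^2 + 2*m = 4*m^2 + 16*m + 7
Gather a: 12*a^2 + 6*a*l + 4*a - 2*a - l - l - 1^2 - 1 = 12*a^2 + a*(6*l + 2) - 2*l - 2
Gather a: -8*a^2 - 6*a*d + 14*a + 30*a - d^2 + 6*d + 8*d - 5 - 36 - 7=-8*a^2 + a*(44 - 6*d) - d^2 + 14*d - 48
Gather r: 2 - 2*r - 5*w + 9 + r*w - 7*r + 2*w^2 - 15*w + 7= r*(w - 9) + 2*w^2 - 20*w + 18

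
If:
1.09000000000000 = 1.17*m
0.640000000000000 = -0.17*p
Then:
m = 0.93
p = -3.76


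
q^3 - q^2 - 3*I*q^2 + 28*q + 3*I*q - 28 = (q - 1)*(q - 7*I)*(q + 4*I)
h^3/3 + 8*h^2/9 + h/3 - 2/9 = (h/3 + 1/3)*(h - 1/3)*(h + 2)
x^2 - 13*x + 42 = (x - 7)*(x - 6)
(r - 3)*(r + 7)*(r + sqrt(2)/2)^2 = r^4 + sqrt(2)*r^3 + 4*r^3 - 41*r^2/2 + 4*sqrt(2)*r^2 - 21*sqrt(2)*r + 2*r - 21/2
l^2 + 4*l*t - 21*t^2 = (l - 3*t)*(l + 7*t)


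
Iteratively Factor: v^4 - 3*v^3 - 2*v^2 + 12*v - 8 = (v - 2)*(v^3 - v^2 - 4*v + 4) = (v - 2)*(v - 1)*(v^2 - 4) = (v - 2)*(v - 1)*(v + 2)*(v - 2)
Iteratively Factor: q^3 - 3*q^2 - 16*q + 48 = (q + 4)*(q^2 - 7*q + 12) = (q - 3)*(q + 4)*(q - 4)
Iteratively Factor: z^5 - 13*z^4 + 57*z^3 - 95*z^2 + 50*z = (z - 1)*(z^4 - 12*z^3 + 45*z^2 - 50*z) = (z - 5)*(z - 1)*(z^3 - 7*z^2 + 10*z) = z*(z - 5)*(z - 1)*(z^2 - 7*z + 10) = z*(z - 5)^2*(z - 1)*(z - 2)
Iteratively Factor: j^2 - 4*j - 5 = (j - 5)*(j + 1)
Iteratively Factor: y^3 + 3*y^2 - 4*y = (y)*(y^2 + 3*y - 4) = y*(y + 4)*(y - 1)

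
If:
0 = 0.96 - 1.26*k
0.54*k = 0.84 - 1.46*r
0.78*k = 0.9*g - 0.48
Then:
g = 1.19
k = 0.76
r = 0.29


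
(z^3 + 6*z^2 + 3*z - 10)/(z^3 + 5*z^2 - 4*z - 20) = (z - 1)/(z - 2)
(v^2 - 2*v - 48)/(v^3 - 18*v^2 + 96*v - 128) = (v + 6)/(v^2 - 10*v + 16)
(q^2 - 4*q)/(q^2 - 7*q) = (q - 4)/(q - 7)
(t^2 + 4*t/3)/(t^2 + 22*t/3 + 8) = t/(t + 6)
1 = 1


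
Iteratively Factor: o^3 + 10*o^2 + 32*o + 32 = (o + 4)*(o^2 + 6*o + 8) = (o + 4)^2*(o + 2)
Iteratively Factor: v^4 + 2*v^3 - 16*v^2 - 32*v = (v + 4)*(v^3 - 2*v^2 - 8*v) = v*(v + 4)*(v^2 - 2*v - 8) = v*(v - 4)*(v + 4)*(v + 2)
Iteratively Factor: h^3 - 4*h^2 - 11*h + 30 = (h + 3)*(h^2 - 7*h + 10) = (h - 2)*(h + 3)*(h - 5)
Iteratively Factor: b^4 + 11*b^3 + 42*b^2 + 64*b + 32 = (b + 4)*(b^3 + 7*b^2 + 14*b + 8) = (b + 4)^2*(b^2 + 3*b + 2) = (b + 1)*(b + 4)^2*(b + 2)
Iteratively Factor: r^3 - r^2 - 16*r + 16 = (r - 4)*(r^2 + 3*r - 4) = (r - 4)*(r - 1)*(r + 4)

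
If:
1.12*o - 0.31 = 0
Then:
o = 0.28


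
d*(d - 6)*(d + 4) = d^3 - 2*d^2 - 24*d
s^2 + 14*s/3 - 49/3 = (s - 7/3)*(s + 7)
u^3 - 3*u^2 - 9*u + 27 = (u - 3)^2*(u + 3)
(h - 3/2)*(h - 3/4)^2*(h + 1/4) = h^4 - 11*h^3/4 + 33*h^2/16 - 9*h/64 - 27/128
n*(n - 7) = n^2 - 7*n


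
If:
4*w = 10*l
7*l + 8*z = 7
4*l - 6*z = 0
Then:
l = 21/37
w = 105/74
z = 14/37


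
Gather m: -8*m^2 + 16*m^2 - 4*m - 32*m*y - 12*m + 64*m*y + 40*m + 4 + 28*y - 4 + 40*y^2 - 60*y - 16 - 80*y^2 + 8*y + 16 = 8*m^2 + m*(32*y + 24) - 40*y^2 - 24*y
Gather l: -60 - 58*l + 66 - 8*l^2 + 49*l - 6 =-8*l^2 - 9*l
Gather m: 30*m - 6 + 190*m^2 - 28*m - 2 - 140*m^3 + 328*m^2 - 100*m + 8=-140*m^3 + 518*m^2 - 98*m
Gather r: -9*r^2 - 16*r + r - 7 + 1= -9*r^2 - 15*r - 6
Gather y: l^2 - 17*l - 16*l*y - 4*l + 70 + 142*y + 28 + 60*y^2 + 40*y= l^2 - 21*l + 60*y^2 + y*(182 - 16*l) + 98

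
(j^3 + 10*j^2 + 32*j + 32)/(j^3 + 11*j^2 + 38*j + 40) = (j + 4)/(j + 5)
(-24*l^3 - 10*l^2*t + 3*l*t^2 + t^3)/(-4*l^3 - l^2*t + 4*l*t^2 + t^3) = (-6*l^2 - l*t + t^2)/(-l^2 + t^2)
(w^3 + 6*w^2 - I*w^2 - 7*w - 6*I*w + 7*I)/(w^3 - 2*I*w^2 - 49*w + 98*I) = (w^2 - w*(1 + I) + I)/(w^2 - w*(7 + 2*I) + 14*I)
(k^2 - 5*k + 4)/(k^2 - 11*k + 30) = (k^2 - 5*k + 4)/(k^2 - 11*k + 30)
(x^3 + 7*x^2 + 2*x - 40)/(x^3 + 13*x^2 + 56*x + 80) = (x - 2)/(x + 4)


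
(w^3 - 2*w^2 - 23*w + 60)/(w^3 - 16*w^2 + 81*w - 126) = (w^2 + w - 20)/(w^2 - 13*w + 42)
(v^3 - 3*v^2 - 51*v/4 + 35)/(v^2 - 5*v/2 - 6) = (4*v^2 + 4*v - 35)/(2*(2*v + 3))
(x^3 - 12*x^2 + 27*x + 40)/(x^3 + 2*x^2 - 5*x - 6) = (x^2 - 13*x + 40)/(x^2 + x - 6)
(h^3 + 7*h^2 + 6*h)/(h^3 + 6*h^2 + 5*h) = (h + 6)/(h + 5)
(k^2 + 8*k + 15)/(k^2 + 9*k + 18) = (k + 5)/(k + 6)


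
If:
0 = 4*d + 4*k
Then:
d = -k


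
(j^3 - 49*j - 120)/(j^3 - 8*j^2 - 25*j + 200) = (j + 3)/(j - 5)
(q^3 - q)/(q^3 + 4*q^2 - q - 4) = q/(q + 4)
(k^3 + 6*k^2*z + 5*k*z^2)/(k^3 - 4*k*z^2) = (k^2 + 6*k*z + 5*z^2)/(k^2 - 4*z^2)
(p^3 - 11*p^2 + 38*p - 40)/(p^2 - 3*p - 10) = (p^2 - 6*p + 8)/(p + 2)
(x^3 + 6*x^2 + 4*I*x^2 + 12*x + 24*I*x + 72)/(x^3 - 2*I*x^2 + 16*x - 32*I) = (x^2 + 6*x*(1 + I) + 36*I)/(x^2 + 16)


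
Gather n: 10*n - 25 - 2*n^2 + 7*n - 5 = -2*n^2 + 17*n - 30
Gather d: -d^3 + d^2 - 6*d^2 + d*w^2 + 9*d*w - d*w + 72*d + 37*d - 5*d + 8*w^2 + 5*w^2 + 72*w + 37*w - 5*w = -d^3 - 5*d^2 + d*(w^2 + 8*w + 104) + 13*w^2 + 104*w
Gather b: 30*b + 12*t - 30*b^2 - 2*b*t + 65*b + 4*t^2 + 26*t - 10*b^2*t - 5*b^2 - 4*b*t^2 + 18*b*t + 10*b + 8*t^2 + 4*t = b^2*(-10*t - 35) + b*(-4*t^2 + 16*t + 105) + 12*t^2 + 42*t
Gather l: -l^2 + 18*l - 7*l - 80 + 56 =-l^2 + 11*l - 24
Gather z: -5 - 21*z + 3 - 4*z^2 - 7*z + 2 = -4*z^2 - 28*z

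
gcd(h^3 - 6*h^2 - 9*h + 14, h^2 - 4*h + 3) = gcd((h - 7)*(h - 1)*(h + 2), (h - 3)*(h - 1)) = h - 1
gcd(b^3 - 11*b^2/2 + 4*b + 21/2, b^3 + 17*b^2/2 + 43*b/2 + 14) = b + 1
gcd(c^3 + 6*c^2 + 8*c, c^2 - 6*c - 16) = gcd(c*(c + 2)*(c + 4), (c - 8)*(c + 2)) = c + 2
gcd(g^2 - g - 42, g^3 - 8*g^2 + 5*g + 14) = g - 7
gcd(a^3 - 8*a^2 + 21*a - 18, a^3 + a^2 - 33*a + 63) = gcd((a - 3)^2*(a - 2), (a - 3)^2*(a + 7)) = a^2 - 6*a + 9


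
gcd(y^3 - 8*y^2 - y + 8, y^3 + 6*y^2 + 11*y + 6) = y + 1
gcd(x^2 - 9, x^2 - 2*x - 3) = x - 3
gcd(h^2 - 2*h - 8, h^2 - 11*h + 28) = h - 4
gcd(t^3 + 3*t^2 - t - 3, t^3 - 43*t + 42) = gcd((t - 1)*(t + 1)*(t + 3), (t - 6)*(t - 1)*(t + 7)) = t - 1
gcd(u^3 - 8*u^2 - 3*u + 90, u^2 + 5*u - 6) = 1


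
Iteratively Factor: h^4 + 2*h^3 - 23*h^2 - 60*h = (h + 3)*(h^3 - h^2 - 20*h) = (h + 3)*(h + 4)*(h^2 - 5*h) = h*(h + 3)*(h + 4)*(h - 5)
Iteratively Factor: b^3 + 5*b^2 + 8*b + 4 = (b + 2)*(b^2 + 3*b + 2) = (b + 2)^2*(b + 1)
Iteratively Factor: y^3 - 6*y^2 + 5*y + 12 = (y - 4)*(y^2 - 2*y - 3) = (y - 4)*(y + 1)*(y - 3)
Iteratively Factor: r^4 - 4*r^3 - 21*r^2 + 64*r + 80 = (r - 4)*(r^3 - 21*r - 20) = (r - 4)*(r + 4)*(r^2 - 4*r - 5) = (r - 4)*(r + 1)*(r + 4)*(r - 5)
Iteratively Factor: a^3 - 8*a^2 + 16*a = (a - 4)*(a^2 - 4*a) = (a - 4)^2*(a)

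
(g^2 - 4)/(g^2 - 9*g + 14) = (g + 2)/(g - 7)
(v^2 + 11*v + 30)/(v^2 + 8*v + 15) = (v + 6)/(v + 3)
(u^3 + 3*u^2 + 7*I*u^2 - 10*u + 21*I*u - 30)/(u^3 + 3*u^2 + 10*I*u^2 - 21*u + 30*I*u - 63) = (u^2 + 7*I*u - 10)/(u^2 + 10*I*u - 21)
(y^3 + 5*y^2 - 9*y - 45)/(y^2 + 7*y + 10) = (y^2 - 9)/(y + 2)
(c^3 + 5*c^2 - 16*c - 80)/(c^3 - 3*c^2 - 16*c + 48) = (c + 5)/(c - 3)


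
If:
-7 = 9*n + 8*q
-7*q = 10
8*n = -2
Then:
No Solution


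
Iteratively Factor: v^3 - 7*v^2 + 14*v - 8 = (v - 2)*(v^2 - 5*v + 4) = (v - 4)*(v - 2)*(v - 1)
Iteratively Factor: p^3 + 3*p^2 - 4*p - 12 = (p + 2)*(p^2 + p - 6) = (p - 2)*(p + 2)*(p + 3)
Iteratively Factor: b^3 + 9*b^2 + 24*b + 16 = (b + 4)*(b^2 + 5*b + 4) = (b + 4)^2*(b + 1)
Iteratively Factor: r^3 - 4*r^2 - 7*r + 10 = (r - 5)*(r^2 + r - 2) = (r - 5)*(r + 2)*(r - 1)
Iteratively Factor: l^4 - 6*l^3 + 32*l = (l - 4)*(l^3 - 2*l^2 - 8*l) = (l - 4)*(l + 2)*(l^2 - 4*l) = (l - 4)^2*(l + 2)*(l)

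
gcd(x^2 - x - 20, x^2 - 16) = x + 4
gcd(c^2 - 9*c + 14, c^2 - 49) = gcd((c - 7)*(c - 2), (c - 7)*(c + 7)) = c - 7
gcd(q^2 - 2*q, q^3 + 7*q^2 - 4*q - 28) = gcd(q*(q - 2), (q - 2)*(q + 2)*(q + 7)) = q - 2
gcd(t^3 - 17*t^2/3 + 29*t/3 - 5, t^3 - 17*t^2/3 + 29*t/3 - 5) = t^3 - 17*t^2/3 + 29*t/3 - 5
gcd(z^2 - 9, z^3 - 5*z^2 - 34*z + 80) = 1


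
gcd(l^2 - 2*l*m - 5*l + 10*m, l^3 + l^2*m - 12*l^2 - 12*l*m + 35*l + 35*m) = l - 5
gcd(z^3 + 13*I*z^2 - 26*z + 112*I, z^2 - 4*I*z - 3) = 1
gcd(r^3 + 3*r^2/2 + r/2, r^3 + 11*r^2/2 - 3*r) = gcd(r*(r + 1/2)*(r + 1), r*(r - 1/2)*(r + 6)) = r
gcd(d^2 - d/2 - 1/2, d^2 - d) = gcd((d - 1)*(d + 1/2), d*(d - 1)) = d - 1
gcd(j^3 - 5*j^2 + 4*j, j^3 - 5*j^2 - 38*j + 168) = j - 4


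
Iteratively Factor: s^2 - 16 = (s - 4)*(s + 4)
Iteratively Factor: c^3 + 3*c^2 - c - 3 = (c - 1)*(c^2 + 4*c + 3) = (c - 1)*(c + 1)*(c + 3)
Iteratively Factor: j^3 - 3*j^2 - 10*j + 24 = (j - 4)*(j^2 + j - 6) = (j - 4)*(j + 3)*(j - 2)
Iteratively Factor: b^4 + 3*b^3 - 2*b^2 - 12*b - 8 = (b + 2)*(b^3 + b^2 - 4*b - 4) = (b + 2)^2*(b^2 - b - 2) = (b + 1)*(b + 2)^2*(b - 2)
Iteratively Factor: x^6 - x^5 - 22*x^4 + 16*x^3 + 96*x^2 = (x)*(x^5 - x^4 - 22*x^3 + 16*x^2 + 96*x) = x^2*(x^4 - x^3 - 22*x^2 + 16*x + 96) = x^2*(x + 4)*(x^3 - 5*x^2 - 2*x + 24) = x^2*(x - 4)*(x + 4)*(x^2 - x - 6) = x^2*(x - 4)*(x + 2)*(x + 4)*(x - 3)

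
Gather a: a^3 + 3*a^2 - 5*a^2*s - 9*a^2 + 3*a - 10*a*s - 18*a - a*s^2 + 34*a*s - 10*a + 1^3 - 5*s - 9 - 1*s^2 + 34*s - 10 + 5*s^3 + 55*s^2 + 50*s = a^3 + a^2*(-5*s - 6) + a*(-s^2 + 24*s - 25) + 5*s^3 + 54*s^2 + 79*s - 18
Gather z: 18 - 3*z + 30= 48 - 3*z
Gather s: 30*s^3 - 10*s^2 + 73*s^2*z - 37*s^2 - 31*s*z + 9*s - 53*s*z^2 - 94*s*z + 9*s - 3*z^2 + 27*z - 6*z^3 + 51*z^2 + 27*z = 30*s^3 + s^2*(73*z - 47) + s*(-53*z^2 - 125*z + 18) - 6*z^3 + 48*z^2 + 54*z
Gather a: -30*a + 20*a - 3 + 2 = -10*a - 1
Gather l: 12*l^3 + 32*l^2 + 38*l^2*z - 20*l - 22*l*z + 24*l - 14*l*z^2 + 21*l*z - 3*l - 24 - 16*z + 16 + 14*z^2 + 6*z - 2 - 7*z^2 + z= 12*l^3 + l^2*(38*z + 32) + l*(-14*z^2 - z + 1) + 7*z^2 - 9*z - 10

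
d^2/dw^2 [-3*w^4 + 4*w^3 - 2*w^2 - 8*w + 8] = -36*w^2 + 24*w - 4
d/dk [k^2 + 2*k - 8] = 2*k + 2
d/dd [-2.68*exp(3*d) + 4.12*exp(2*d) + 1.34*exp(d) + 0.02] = (-8.04*exp(2*d) + 8.24*exp(d) + 1.34)*exp(d)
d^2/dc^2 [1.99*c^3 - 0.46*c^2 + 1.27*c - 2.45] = 11.94*c - 0.92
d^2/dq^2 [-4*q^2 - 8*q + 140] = -8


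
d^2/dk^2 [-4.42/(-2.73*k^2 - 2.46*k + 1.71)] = (-65.883636*k^2 - 59.367672*k + 4.42*(5.46*k + 2.46)*(10.92*k + 4.92) + 41.267772)/(2.73*k^2 + 2.46*k - 1.71)^3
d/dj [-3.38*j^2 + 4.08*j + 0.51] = 4.08 - 6.76*j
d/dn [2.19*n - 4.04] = 2.19000000000000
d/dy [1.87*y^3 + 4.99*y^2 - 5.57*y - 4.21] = 5.61*y^2 + 9.98*y - 5.57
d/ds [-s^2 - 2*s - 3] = -2*s - 2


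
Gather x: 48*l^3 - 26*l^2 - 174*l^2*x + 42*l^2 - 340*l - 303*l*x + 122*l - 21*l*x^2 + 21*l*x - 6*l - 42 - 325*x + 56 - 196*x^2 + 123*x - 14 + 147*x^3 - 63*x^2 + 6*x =48*l^3 + 16*l^2 - 224*l + 147*x^3 + x^2*(-21*l - 259) + x*(-174*l^2 - 282*l - 196)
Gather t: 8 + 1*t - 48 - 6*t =-5*t - 40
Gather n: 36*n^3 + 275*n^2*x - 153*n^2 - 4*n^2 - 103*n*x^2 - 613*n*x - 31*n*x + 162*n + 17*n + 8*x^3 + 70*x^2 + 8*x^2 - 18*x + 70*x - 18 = 36*n^3 + n^2*(275*x - 157) + n*(-103*x^2 - 644*x + 179) + 8*x^3 + 78*x^2 + 52*x - 18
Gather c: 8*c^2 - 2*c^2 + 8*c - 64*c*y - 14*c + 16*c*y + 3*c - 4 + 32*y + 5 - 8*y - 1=6*c^2 + c*(-48*y - 3) + 24*y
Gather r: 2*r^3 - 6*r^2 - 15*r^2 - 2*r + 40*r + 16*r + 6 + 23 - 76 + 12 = 2*r^3 - 21*r^2 + 54*r - 35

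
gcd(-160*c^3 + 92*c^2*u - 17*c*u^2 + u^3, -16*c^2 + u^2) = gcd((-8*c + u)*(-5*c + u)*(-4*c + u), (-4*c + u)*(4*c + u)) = -4*c + u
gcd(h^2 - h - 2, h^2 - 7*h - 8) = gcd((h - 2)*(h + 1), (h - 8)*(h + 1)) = h + 1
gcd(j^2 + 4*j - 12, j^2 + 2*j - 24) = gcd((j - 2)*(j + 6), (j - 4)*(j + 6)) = j + 6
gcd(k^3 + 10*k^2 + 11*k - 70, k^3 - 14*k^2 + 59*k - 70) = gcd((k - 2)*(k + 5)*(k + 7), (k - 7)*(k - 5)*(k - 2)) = k - 2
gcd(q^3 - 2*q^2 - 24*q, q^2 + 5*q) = q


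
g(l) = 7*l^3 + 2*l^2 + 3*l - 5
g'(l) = 21*l^2 + 4*l + 3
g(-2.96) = -177.90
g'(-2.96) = 175.15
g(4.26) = 585.24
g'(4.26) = 401.14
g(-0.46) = -6.64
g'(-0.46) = 5.60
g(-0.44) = -6.53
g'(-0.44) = 5.31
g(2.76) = 165.69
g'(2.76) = 174.01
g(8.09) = 3856.49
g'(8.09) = 1409.77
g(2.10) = 74.95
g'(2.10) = 104.01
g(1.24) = 15.14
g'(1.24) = 40.25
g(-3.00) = -185.00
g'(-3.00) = 180.00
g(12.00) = 12415.00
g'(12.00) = 3075.00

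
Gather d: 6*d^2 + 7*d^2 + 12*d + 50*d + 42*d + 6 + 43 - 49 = 13*d^2 + 104*d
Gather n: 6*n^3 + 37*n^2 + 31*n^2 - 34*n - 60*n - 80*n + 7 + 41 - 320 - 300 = 6*n^3 + 68*n^2 - 174*n - 572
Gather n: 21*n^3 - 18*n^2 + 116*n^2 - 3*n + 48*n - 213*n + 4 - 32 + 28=21*n^3 + 98*n^2 - 168*n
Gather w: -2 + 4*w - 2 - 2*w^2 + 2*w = -2*w^2 + 6*w - 4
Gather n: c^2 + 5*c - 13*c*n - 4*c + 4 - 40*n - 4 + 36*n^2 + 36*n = c^2 + c + 36*n^2 + n*(-13*c - 4)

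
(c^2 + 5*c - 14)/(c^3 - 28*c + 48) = (c + 7)/(c^2 + 2*c - 24)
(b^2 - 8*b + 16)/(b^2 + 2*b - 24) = (b - 4)/(b + 6)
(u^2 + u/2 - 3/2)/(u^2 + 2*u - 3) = (u + 3/2)/(u + 3)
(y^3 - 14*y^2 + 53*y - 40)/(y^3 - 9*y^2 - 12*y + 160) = (y - 1)/(y + 4)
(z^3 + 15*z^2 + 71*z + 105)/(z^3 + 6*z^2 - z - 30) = (z + 7)/(z - 2)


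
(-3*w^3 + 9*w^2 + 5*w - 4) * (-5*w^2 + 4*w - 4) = 15*w^5 - 57*w^4 + 23*w^3 + 4*w^2 - 36*w + 16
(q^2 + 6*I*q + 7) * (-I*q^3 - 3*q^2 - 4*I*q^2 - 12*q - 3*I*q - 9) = -I*q^5 + 3*q^4 - 4*I*q^4 + 12*q^3 - 28*I*q^3 - 12*q^2 - 100*I*q^2 - 84*q - 75*I*q - 63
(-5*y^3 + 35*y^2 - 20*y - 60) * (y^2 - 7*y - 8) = -5*y^5 + 70*y^4 - 225*y^3 - 200*y^2 + 580*y + 480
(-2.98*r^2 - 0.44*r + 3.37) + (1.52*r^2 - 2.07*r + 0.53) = -1.46*r^2 - 2.51*r + 3.9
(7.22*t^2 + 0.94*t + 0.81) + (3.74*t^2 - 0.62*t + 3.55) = 10.96*t^2 + 0.32*t + 4.36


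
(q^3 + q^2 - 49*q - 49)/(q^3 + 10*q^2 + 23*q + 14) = (q - 7)/(q + 2)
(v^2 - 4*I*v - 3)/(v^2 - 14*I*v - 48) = (-v^2 + 4*I*v + 3)/(-v^2 + 14*I*v + 48)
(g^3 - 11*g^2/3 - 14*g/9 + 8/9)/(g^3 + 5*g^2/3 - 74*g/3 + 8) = (g + 2/3)/(g + 6)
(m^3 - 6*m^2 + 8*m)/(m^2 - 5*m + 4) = m*(m - 2)/(m - 1)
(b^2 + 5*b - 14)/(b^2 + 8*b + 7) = (b - 2)/(b + 1)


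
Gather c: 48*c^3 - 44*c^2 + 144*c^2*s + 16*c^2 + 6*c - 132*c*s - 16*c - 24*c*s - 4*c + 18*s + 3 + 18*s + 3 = 48*c^3 + c^2*(144*s - 28) + c*(-156*s - 14) + 36*s + 6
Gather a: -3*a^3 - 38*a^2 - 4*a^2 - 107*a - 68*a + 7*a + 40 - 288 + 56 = -3*a^3 - 42*a^2 - 168*a - 192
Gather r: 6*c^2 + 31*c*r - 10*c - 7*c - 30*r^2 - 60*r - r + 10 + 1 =6*c^2 - 17*c - 30*r^2 + r*(31*c - 61) + 11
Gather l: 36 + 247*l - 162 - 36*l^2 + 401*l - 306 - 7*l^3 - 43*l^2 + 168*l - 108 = -7*l^3 - 79*l^2 + 816*l - 540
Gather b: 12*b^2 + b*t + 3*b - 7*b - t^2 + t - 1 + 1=12*b^2 + b*(t - 4) - t^2 + t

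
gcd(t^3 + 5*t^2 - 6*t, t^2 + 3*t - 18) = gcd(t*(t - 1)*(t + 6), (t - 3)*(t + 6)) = t + 6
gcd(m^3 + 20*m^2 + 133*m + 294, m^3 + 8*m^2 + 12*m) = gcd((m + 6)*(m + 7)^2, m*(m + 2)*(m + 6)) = m + 6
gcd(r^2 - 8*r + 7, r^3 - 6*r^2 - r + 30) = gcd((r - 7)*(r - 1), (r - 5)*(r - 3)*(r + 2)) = 1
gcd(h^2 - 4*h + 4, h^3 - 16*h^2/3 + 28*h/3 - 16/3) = h^2 - 4*h + 4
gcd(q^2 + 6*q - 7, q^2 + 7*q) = q + 7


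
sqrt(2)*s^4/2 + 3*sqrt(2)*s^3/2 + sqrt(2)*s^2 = s^2*(s + 1)*(sqrt(2)*s/2 + sqrt(2))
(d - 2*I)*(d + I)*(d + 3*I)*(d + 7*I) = d^4 + 9*I*d^3 - 9*d^2 + 41*I*d - 42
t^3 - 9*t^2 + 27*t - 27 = (t - 3)^3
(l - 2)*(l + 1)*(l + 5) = l^3 + 4*l^2 - 7*l - 10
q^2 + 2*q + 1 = (q + 1)^2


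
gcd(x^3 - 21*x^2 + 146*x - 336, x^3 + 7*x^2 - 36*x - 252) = x - 6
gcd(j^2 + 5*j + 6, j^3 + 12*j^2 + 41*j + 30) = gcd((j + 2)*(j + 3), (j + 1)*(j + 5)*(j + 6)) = 1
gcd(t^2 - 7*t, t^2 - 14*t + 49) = t - 7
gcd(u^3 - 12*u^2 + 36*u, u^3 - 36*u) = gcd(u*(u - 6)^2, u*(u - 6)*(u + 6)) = u^2 - 6*u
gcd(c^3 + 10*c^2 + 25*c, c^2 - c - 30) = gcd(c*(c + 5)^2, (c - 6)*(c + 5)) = c + 5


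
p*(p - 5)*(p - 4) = p^3 - 9*p^2 + 20*p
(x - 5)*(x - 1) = x^2 - 6*x + 5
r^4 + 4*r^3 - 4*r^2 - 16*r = r*(r - 2)*(r + 2)*(r + 4)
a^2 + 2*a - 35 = (a - 5)*(a + 7)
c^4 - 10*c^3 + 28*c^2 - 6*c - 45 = (c - 5)*(c - 3)^2*(c + 1)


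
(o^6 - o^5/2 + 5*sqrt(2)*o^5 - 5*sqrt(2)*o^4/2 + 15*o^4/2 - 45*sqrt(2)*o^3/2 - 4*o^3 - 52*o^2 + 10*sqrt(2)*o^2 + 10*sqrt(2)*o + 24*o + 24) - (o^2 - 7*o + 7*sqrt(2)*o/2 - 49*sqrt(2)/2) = o^6 - o^5/2 + 5*sqrt(2)*o^5 - 5*sqrt(2)*o^4/2 + 15*o^4/2 - 45*sqrt(2)*o^3/2 - 4*o^3 - 53*o^2 + 10*sqrt(2)*o^2 + 13*sqrt(2)*o/2 + 31*o + 24 + 49*sqrt(2)/2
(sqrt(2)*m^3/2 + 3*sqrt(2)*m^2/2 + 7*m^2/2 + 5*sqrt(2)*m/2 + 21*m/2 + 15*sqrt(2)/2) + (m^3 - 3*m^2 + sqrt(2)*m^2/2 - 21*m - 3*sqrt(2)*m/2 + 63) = sqrt(2)*m^3/2 + m^3 + m^2/2 + 2*sqrt(2)*m^2 - 21*m/2 + sqrt(2)*m + 15*sqrt(2)/2 + 63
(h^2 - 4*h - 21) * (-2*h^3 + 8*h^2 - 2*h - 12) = -2*h^5 + 16*h^4 + 8*h^3 - 172*h^2 + 90*h + 252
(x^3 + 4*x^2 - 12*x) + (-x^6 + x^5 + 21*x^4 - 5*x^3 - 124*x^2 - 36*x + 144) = -x^6 + x^5 + 21*x^4 - 4*x^3 - 120*x^2 - 48*x + 144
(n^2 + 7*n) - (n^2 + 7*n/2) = 7*n/2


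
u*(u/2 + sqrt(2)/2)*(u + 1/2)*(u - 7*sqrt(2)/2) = u^4/2 - 5*sqrt(2)*u^3/4 + u^3/4 - 7*u^2/2 - 5*sqrt(2)*u^2/8 - 7*u/4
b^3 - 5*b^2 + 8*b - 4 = (b - 2)^2*(b - 1)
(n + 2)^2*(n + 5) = n^3 + 9*n^2 + 24*n + 20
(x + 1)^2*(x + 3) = x^3 + 5*x^2 + 7*x + 3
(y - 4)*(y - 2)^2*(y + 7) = y^4 - y^3 - 36*y^2 + 124*y - 112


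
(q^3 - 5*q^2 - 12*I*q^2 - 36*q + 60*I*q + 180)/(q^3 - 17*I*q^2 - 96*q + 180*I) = (q - 5)/(q - 5*I)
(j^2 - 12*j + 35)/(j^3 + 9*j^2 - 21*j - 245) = (j - 7)/(j^2 + 14*j + 49)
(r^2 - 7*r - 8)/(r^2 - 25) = (r^2 - 7*r - 8)/(r^2 - 25)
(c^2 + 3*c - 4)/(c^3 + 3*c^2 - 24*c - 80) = (c - 1)/(c^2 - c - 20)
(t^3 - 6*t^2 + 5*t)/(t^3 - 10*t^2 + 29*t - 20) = t/(t - 4)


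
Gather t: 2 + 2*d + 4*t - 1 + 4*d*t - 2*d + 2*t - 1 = t*(4*d + 6)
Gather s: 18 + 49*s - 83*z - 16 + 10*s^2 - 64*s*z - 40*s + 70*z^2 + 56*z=10*s^2 + s*(9 - 64*z) + 70*z^2 - 27*z + 2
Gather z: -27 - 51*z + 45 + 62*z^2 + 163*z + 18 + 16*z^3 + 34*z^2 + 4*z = 16*z^3 + 96*z^2 + 116*z + 36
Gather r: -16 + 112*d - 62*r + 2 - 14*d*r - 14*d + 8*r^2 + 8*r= 98*d + 8*r^2 + r*(-14*d - 54) - 14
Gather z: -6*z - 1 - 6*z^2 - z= -6*z^2 - 7*z - 1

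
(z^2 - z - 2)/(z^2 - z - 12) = (-z^2 + z + 2)/(-z^2 + z + 12)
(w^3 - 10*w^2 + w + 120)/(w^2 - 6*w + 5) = (w^2 - 5*w - 24)/(w - 1)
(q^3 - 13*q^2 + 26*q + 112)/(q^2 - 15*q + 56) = q + 2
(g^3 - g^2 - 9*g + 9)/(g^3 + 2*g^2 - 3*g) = (g - 3)/g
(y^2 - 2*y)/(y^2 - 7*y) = (y - 2)/(y - 7)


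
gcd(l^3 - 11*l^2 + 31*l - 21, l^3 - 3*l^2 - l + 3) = l^2 - 4*l + 3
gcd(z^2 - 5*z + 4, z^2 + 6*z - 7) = z - 1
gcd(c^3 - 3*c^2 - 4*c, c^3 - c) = c^2 + c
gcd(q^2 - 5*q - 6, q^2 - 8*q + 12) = q - 6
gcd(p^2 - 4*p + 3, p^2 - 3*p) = p - 3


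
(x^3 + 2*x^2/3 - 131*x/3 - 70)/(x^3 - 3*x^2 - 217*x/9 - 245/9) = 3*(x + 6)/(3*x + 7)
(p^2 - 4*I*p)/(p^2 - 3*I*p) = (p - 4*I)/(p - 3*I)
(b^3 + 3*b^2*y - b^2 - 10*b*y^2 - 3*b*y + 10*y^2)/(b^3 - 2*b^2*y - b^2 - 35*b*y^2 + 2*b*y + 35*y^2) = (-b + 2*y)/(-b + 7*y)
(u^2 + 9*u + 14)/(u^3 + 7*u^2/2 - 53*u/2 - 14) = 2*(u + 2)/(2*u^2 - 7*u - 4)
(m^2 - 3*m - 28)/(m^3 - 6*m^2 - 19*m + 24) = (m^2 - 3*m - 28)/(m^3 - 6*m^2 - 19*m + 24)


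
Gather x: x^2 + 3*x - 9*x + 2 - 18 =x^2 - 6*x - 16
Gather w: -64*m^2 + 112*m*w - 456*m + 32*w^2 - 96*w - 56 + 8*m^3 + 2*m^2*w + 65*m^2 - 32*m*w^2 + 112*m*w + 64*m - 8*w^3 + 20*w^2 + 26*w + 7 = 8*m^3 + m^2 - 392*m - 8*w^3 + w^2*(52 - 32*m) + w*(2*m^2 + 224*m - 70) - 49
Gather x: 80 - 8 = 72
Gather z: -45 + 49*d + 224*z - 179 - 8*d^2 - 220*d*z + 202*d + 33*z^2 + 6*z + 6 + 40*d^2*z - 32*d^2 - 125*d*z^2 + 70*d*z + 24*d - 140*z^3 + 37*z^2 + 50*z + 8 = -40*d^2 + 275*d - 140*z^3 + z^2*(70 - 125*d) + z*(40*d^2 - 150*d + 280) - 210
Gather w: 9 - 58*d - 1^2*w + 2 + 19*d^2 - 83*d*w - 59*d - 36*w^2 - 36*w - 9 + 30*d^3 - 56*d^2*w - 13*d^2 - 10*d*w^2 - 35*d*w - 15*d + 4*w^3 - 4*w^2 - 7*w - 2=30*d^3 + 6*d^2 - 132*d + 4*w^3 + w^2*(-10*d - 40) + w*(-56*d^2 - 118*d - 44)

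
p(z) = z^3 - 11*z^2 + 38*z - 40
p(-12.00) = -3808.00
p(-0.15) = -45.95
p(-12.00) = -3808.00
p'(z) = 3*z^2 - 22*z + 38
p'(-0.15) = 41.37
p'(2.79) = -0.03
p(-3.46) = -344.59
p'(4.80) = 1.52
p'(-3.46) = 150.03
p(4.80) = -0.45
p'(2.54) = 1.47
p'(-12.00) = 734.00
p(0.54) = -22.53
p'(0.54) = 26.99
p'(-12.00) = 734.00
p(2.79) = 2.11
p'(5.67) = 9.71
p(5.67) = 4.11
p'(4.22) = -1.41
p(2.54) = 1.94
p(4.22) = -0.38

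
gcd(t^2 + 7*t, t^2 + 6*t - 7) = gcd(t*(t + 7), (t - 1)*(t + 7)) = t + 7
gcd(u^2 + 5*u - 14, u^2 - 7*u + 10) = u - 2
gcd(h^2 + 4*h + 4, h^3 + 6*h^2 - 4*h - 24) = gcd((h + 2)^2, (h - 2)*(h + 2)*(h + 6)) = h + 2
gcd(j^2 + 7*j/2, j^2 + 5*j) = j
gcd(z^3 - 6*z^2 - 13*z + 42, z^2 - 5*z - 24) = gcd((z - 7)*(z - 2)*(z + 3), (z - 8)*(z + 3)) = z + 3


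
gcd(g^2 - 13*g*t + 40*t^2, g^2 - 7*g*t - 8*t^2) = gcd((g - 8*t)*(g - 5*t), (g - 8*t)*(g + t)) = -g + 8*t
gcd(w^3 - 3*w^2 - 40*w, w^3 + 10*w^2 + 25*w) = w^2 + 5*w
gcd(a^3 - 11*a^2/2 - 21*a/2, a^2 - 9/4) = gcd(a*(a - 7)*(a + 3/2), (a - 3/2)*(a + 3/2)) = a + 3/2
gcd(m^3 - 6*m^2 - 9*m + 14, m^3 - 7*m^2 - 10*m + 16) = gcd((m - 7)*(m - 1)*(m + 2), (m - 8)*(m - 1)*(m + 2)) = m^2 + m - 2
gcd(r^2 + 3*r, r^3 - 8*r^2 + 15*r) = r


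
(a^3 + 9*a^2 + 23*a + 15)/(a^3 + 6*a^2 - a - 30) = (a + 1)/(a - 2)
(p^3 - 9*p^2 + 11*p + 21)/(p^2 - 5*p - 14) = (p^2 - 2*p - 3)/(p + 2)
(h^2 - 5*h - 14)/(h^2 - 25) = (h^2 - 5*h - 14)/(h^2 - 25)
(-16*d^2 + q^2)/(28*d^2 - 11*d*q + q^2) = (4*d + q)/(-7*d + q)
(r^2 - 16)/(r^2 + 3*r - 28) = (r + 4)/(r + 7)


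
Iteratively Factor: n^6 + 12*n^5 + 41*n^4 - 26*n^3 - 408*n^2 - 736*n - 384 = (n + 2)*(n^5 + 10*n^4 + 21*n^3 - 68*n^2 - 272*n - 192) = (n + 2)*(n + 4)*(n^4 + 6*n^3 - 3*n^2 - 56*n - 48) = (n + 2)*(n + 4)^2*(n^3 + 2*n^2 - 11*n - 12) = (n - 3)*(n + 2)*(n + 4)^2*(n^2 + 5*n + 4) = (n - 3)*(n + 1)*(n + 2)*(n + 4)^2*(n + 4)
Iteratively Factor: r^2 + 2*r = (r + 2)*(r)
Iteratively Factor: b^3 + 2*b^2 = (b)*(b^2 + 2*b) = b*(b + 2)*(b)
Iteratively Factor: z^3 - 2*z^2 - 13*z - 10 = (z - 5)*(z^2 + 3*z + 2) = (z - 5)*(z + 1)*(z + 2)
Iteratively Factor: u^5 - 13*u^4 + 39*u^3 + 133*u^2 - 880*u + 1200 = (u - 5)*(u^4 - 8*u^3 - u^2 + 128*u - 240) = (u - 5)^2*(u^3 - 3*u^2 - 16*u + 48) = (u - 5)^2*(u - 4)*(u^2 + u - 12) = (u - 5)^2*(u - 4)*(u - 3)*(u + 4)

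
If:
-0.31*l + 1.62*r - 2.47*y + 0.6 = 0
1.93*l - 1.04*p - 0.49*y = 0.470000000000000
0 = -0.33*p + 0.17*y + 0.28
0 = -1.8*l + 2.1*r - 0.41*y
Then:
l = 1.16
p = 1.29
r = 1.16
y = 0.86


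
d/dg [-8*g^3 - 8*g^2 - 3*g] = -24*g^2 - 16*g - 3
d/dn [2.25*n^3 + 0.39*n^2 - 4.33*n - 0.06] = 6.75*n^2 + 0.78*n - 4.33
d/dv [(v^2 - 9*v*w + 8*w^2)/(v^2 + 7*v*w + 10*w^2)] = 2*w*(8*v^2 + 2*v*w - 73*w^2)/(v^4 + 14*v^3*w + 69*v^2*w^2 + 140*v*w^3 + 100*w^4)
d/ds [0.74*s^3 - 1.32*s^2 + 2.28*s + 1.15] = 2.22*s^2 - 2.64*s + 2.28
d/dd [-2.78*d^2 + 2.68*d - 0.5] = 2.68 - 5.56*d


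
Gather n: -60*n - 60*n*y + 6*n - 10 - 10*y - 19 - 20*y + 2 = n*(-60*y - 54) - 30*y - 27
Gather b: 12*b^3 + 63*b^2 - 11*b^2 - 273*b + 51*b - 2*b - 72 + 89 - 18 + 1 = 12*b^3 + 52*b^2 - 224*b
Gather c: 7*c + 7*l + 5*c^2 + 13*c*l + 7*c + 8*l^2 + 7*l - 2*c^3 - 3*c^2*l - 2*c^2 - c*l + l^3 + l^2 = -2*c^3 + c^2*(3 - 3*l) + c*(12*l + 14) + l^3 + 9*l^2 + 14*l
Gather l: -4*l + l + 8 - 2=6 - 3*l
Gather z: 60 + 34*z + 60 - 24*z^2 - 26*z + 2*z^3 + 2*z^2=2*z^3 - 22*z^2 + 8*z + 120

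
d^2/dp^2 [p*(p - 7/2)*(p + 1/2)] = 6*p - 6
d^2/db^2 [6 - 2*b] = 0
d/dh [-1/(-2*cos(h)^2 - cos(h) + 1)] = (4*cos(h) + 1)*sin(h)/(cos(h) + cos(2*h))^2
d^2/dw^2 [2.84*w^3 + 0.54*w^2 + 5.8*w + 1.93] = 17.04*w + 1.08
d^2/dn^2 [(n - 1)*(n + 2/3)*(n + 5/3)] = 6*n + 8/3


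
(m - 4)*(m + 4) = m^2 - 16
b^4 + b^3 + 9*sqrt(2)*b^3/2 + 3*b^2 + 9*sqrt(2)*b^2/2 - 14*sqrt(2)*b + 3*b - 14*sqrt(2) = (b + 1)*(b - sqrt(2))*(b + 2*sqrt(2))*(b + 7*sqrt(2)/2)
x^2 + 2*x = x*(x + 2)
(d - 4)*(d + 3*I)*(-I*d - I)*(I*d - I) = d^4 - 4*d^3 + 3*I*d^3 - d^2 - 12*I*d^2 + 4*d - 3*I*d + 12*I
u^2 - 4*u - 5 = (u - 5)*(u + 1)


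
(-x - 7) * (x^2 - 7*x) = -x^3 + 49*x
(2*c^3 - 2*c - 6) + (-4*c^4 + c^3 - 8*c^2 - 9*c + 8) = -4*c^4 + 3*c^3 - 8*c^2 - 11*c + 2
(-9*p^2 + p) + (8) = -9*p^2 + p + 8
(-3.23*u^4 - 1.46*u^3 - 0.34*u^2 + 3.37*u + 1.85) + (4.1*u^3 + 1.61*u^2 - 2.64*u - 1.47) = -3.23*u^4 + 2.64*u^3 + 1.27*u^2 + 0.73*u + 0.38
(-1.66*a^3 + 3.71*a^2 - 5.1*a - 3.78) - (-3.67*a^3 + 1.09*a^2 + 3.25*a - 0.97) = 2.01*a^3 + 2.62*a^2 - 8.35*a - 2.81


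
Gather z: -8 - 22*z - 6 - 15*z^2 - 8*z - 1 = -15*z^2 - 30*z - 15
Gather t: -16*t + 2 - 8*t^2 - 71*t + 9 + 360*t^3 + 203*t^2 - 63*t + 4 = 360*t^3 + 195*t^2 - 150*t + 15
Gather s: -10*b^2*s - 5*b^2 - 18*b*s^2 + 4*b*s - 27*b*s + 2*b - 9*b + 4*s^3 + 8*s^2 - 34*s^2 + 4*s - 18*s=-5*b^2 - 7*b + 4*s^3 + s^2*(-18*b - 26) + s*(-10*b^2 - 23*b - 14)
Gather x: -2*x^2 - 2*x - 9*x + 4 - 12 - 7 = -2*x^2 - 11*x - 15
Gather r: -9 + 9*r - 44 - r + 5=8*r - 48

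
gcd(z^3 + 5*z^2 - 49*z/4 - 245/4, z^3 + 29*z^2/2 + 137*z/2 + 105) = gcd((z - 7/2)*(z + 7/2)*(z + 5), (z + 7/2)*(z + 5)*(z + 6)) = z^2 + 17*z/2 + 35/2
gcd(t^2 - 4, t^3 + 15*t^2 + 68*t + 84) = t + 2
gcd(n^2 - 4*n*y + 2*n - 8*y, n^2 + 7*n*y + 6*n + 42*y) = 1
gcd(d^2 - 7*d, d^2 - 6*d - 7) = d - 7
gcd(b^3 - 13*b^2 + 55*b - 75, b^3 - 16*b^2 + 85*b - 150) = b^2 - 10*b + 25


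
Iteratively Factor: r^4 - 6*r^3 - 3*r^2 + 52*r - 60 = (r + 3)*(r^3 - 9*r^2 + 24*r - 20) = (r - 2)*(r + 3)*(r^2 - 7*r + 10) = (r - 2)^2*(r + 3)*(r - 5)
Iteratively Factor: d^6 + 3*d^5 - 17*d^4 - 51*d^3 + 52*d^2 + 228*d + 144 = (d - 3)*(d^5 + 6*d^4 + d^3 - 48*d^2 - 92*d - 48) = (d - 3)^2*(d^4 + 9*d^3 + 28*d^2 + 36*d + 16) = (d - 3)^2*(d + 1)*(d^3 + 8*d^2 + 20*d + 16) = (d - 3)^2*(d + 1)*(d + 4)*(d^2 + 4*d + 4) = (d - 3)^2*(d + 1)*(d + 2)*(d + 4)*(d + 2)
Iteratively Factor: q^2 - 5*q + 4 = (q - 4)*(q - 1)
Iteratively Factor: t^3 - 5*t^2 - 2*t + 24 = (t - 4)*(t^2 - t - 6) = (t - 4)*(t - 3)*(t + 2)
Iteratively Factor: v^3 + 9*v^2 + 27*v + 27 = (v + 3)*(v^2 + 6*v + 9) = (v + 3)^2*(v + 3)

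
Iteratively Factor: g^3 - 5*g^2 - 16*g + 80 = (g - 5)*(g^2 - 16) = (g - 5)*(g + 4)*(g - 4)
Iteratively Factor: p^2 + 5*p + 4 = (p + 4)*(p + 1)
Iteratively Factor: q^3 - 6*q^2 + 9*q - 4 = (q - 1)*(q^2 - 5*q + 4) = (q - 1)^2*(q - 4)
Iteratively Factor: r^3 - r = (r + 1)*(r^2 - r) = (r - 1)*(r + 1)*(r)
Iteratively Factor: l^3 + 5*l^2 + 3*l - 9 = (l + 3)*(l^2 + 2*l - 3) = (l + 3)^2*(l - 1)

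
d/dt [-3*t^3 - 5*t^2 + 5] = t*(-9*t - 10)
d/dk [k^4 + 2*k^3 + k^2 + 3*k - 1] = 4*k^3 + 6*k^2 + 2*k + 3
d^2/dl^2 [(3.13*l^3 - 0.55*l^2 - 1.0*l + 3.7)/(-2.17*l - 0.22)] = (-29.477714*l^3 - 8.965572*l^2 - 0.908952000000001*l - 35.74742)/(10.218313*l^3 + 3.107874*l^2 + 0.315084*l + 0.010648)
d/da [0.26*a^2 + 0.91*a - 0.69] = 0.52*a + 0.91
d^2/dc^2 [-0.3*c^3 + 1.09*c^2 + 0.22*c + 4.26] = 2.18 - 1.8*c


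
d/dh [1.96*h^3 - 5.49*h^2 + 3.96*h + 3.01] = 5.88*h^2 - 10.98*h + 3.96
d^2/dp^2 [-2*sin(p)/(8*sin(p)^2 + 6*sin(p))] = 4*(4*sin(p)^2 - 3*sin(p) - 8)/(4*sin(p) + 3)^3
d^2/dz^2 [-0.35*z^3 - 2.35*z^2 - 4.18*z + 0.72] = -2.1*z - 4.7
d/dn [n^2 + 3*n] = 2*n + 3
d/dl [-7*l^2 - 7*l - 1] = -14*l - 7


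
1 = 1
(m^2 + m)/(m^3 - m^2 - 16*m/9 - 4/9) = 9*m*(m + 1)/(9*m^3 - 9*m^2 - 16*m - 4)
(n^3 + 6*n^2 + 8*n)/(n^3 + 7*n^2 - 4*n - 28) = n*(n + 4)/(n^2 + 5*n - 14)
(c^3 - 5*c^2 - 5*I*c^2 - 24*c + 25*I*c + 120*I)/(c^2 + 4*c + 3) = (c^2 - c*(8 + 5*I) + 40*I)/(c + 1)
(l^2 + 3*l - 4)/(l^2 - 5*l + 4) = (l + 4)/(l - 4)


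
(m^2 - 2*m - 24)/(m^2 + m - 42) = (m + 4)/(m + 7)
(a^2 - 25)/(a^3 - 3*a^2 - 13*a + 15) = (a + 5)/(a^2 + 2*a - 3)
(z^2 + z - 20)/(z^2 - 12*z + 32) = (z + 5)/(z - 8)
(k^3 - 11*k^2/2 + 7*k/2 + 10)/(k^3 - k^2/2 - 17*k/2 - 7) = (2*k^2 - 13*k + 20)/(2*k^2 - 3*k - 14)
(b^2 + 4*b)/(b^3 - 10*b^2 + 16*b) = (b + 4)/(b^2 - 10*b + 16)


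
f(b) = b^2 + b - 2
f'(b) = 2*b + 1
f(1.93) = 3.65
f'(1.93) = 4.86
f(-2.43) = 1.47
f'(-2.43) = -3.86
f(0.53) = -1.19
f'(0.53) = 2.06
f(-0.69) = -2.21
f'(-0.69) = -0.38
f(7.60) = 63.36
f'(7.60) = 16.20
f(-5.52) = 22.95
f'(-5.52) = -10.04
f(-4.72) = 15.56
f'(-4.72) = -8.44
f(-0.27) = -2.20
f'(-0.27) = 0.46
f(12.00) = 154.00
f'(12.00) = 25.00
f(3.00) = 10.00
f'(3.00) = 7.00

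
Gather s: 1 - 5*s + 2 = 3 - 5*s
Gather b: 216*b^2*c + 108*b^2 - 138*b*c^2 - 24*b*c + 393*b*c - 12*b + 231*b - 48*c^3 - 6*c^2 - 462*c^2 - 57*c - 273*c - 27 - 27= b^2*(216*c + 108) + b*(-138*c^2 + 369*c + 219) - 48*c^3 - 468*c^2 - 330*c - 54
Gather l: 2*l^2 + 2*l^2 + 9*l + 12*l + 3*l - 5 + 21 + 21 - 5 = 4*l^2 + 24*l + 32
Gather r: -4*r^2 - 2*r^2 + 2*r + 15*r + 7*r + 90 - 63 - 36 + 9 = -6*r^2 + 24*r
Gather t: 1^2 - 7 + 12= 6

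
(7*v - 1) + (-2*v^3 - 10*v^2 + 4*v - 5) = -2*v^3 - 10*v^2 + 11*v - 6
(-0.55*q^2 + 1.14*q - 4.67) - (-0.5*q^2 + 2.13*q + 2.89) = -0.05*q^2 - 0.99*q - 7.56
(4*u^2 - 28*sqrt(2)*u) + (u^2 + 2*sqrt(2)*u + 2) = 5*u^2 - 26*sqrt(2)*u + 2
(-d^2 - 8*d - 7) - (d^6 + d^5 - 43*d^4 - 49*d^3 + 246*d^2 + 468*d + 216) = -d^6 - d^5 + 43*d^4 + 49*d^3 - 247*d^2 - 476*d - 223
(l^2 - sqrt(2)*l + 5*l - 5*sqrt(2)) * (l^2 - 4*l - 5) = l^4 - sqrt(2)*l^3 + l^3 - 25*l^2 - sqrt(2)*l^2 - 25*l + 25*sqrt(2)*l + 25*sqrt(2)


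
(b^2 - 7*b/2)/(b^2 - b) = (b - 7/2)/(b - 1)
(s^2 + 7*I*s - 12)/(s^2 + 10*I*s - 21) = (s + 4*I)/(s + 7*I)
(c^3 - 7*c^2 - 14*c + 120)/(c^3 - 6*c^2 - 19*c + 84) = (c^2 - 11*c + 30)/(c^2 - 10*c + 21)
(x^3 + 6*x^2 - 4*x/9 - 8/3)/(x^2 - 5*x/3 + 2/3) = (x^2 + 20*x/3 + 4)/(x - 1)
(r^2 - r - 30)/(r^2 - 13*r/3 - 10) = 3*(r + 5)/(3*r + 5)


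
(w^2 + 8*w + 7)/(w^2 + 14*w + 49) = (w + 1)/(w + 7)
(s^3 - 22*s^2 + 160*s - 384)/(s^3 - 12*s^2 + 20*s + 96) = (s - 8)/(s + 2)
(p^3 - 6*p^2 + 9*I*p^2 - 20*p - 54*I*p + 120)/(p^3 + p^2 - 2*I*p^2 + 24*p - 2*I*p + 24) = (p^2 + p*(-6 + 5*I) - 30*I)/(p^2 + p*(1 - 6*I) - 6*I)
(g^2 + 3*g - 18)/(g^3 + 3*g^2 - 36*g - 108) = (g - 3)/(g^2 - 3*g - 18)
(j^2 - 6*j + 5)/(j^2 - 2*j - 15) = (j - 1)/(j + 3)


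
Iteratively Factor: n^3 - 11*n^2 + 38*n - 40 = (n - 5)*(n^2 - 6*n + 8) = (n - 5)*(n - 4)*(n - 2)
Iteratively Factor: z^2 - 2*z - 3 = (z + 1)*(z - 3)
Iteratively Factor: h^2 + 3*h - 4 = (h + 4)*(h - 1)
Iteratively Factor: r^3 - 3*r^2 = (r)*(r^2 - 3*r) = r*(r - 3)*(r)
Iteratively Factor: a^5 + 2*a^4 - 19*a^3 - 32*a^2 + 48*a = (a + 4)*(a^4 - 2*a^3 - 11*a^2 + 12*a) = (a + 3)*(a + 4)*(a^3 - 5*a^2 + 4*a) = a*(a + 3)*(a + 4)*(a^2 - 5*a + 4) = a*(a - 4)*(a + 3)*(a + 4)*(a - 1)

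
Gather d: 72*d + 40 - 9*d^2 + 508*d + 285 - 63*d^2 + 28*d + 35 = -72*d^2 + 608*d + 360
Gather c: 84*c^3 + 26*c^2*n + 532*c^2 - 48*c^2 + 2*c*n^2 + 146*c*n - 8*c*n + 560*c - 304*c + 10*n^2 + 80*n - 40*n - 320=84*c^3 + c^2*(26*n + 484) + c*(2*n^2 + 138*n + 256) + 10*n^2 + 40*n - 320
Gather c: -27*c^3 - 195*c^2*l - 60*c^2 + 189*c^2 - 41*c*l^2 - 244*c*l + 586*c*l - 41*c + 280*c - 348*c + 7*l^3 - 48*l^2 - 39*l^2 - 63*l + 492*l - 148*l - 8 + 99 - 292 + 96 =-27*c^3 + c^2*(129 - 195*l) + c*(-41*l^2 + 342*l - 109) + 7*l^3 - 87*l^2 + 281*l - 105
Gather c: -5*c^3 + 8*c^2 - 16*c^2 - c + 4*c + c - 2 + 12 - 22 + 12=-5*c^3 - 8*c^2 + 4*c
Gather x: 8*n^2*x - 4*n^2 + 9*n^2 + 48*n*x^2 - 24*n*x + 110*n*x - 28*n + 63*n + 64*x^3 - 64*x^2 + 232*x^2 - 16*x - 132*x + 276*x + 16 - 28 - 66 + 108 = 5*n^2 + 35*n + 64*x^3 + x^2*(48*n + 168) + x*(8*n^2 + 86*n + 128) + 30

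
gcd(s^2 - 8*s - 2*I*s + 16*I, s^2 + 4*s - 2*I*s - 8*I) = s - 2*I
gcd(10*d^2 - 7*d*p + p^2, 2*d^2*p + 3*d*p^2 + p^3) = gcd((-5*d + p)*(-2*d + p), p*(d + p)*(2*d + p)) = 1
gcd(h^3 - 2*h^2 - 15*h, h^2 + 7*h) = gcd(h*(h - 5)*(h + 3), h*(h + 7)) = h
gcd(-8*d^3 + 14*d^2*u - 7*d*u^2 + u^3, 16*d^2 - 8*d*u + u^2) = -4*d + u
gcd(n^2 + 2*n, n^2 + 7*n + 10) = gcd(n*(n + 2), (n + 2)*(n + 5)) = n + 2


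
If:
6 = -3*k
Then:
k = -2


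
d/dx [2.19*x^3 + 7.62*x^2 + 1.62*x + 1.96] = 6.57*x^2 + 15.24*x + 1.62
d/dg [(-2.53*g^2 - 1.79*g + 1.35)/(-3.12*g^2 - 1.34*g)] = (-2.1946*g^2 + 8.424*g + 1.809)/(g^2*(9.7344*g^2 + 8.3616*g + 1.7956))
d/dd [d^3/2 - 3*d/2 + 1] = 3*d^2/2 - 3/2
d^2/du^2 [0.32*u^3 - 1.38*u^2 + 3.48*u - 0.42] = 1.92*u - 2.76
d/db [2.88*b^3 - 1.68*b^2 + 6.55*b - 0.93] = 8.64*b^2 - 3.36*b + 6.55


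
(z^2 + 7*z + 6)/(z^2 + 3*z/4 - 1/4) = 4*(z + 6)/(4*z - 1)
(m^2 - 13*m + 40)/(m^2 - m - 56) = (m - 5)/(m + 7)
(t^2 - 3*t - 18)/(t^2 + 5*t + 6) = (t - 6)/(t + 2)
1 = 1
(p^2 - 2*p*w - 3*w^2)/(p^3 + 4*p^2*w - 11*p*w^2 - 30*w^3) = (p + w)/(p^2 + 7*p*w + 10*w^2)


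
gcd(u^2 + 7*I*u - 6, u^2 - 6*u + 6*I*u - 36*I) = u + 6*I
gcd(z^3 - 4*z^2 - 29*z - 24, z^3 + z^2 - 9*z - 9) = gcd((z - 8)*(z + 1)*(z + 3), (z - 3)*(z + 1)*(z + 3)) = z^2 + 4*z + 3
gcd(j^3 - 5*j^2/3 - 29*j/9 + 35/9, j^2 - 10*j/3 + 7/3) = j^2 - 10*j/3 + 7/3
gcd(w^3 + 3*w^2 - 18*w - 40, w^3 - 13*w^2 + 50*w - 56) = w - 4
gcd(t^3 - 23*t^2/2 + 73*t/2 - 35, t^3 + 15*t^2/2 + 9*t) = 1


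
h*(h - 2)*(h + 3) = h^3 + h^2 - 6*h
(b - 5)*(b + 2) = b^2 - 3*b - 10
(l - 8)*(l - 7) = l^2 - 15*l + 56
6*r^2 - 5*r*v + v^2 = (-3*r + v)*(-2*r + v)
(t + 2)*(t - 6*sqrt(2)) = t^2 - 6*sqrt(2)*t + 2*t - 12*sqrt(2)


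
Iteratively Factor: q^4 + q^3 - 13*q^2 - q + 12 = (q + 1)*(q^3 - 13*q + 12) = (q - 1)*(q + 1)*(q^2 + q - 12) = (q - 3)*(q - 1)*(q + 1)*(q + 4)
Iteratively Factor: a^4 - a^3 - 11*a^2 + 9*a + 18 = (a - 2)*(a^3 + a^2 - 9*a - 9) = (a - 3)*(a - 2)*(a^2 + 4*a + 3) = (a - 3)*(a - 2)*(a + 1)*(a + 3)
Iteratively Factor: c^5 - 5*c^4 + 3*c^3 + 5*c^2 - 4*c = (c - 1)*(c^4 - 4*c^3 - c^2 + 4*c) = (c - 1)*(c + 1)*(c^3 - 5*c^2 + 4*c) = c*(c - 1)*(c + 1)*(c^2 - 5*c + 4) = c*(c - 1)^2*(c + 1)*(c - 4)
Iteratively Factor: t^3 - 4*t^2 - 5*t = (t - 5)*(t^2 + t) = t*(t - 5)*(t + 1)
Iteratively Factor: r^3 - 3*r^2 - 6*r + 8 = (r + 2)*(r^2 - 5*r + 4) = (r - 1)*(r + 2)*(r - 4)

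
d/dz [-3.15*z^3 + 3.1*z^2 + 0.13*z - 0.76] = -9.45*z^2 + 6.2*z + 0.13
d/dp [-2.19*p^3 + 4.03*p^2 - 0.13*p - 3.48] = -6.57*p^2 + 8.06*p - 0.13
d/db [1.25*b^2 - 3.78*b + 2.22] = 2.5*b - 3.78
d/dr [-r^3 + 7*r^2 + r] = -3*r^2 + 14*r + 1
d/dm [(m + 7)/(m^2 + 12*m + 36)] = (-m - 8)/(m^3 + 18*m^2 + 108*m + 216)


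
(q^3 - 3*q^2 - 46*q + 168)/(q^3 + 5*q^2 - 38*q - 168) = (q - 4)/(q + 4)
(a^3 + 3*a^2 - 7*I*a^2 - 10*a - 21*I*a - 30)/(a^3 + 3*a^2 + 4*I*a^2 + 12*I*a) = (a^2 - 7*I*a - 10)/(a*(a + 4*I))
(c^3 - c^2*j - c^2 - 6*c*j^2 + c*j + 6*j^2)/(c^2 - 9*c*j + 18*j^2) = (c^2 + 2*c*j - c - 2*j)/(c - 6*j)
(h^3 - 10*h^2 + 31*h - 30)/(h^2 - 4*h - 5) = (h^2 - 5*h + 6)/(h + 1)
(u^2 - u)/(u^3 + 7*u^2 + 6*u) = (u - 1)/(u^2 + 7*u + 6)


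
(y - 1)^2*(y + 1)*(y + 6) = y^4 + 5*y^3 - 7*y^2 - 5*y + 6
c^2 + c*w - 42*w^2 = (c - 6*w)*(c + 7*w)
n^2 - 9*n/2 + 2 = (n - 4)*(n - 1/2)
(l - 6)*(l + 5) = l^2 - l - 30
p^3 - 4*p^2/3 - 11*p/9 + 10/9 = (p - 5/3)*(p - 2/3)*(p + 1)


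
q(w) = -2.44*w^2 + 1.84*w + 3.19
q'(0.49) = -0.55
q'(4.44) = -19.83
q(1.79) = -1.33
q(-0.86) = -0.20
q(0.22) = 3.48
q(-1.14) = -2.08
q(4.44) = -36.74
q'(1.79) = -6.90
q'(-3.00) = 16.48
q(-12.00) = -370.25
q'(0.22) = 0.77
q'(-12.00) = 60.40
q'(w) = 1.84 - 4.88*w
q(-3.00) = -24.29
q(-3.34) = -30.18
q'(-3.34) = 18.14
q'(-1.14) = 7.40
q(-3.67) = -36.43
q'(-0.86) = 6.04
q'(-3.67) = 19.75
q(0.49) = 3.51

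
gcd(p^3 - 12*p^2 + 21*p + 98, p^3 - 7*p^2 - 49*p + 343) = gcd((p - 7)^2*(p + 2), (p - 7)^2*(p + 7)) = p^2 - 14*p + 49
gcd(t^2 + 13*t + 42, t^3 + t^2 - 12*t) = 1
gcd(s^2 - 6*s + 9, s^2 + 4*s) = 1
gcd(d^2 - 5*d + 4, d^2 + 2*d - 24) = d - 4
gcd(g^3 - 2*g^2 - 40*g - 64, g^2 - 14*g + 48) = g - 8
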